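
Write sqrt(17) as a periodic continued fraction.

[4; (8)]

Write x_i = (sqrt(17) + m_i)/d_i with (m_0, d_0) = (0, 1). a_0 = floor(sqrt(17)) = 4, since 4^2 = 16 <= 17 < 25 = 5^2.
Iterate m_{i+1} = d_i*a_i - m_i, d_{i+1} = (17 - m_{i+1}^2)/d_i, a_{i+1} = floor((a_0 + m_{i+1})/d_{i+1}):
  m_1 = 1*4 - 0 = 4, d_1 = (17 - 4^2)/1 = 1/1 = 1, a_1 = floor((4 + 4)/1) = 8.
  m_2 = 1*8 - 4 = 4, d_2 = (17 - 4^2)/1 = 1/1 = 1: (m_2, d_2) = (m_1, d_1) = (4, 1), so from here the quotient a_1 repeats; the period length is 1.
Hence the expansion of sqrt(17) is a_0 = 4 followed by the repeating block 8 (period 1).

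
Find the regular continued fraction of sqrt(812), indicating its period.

[28; (2, 56)]

Write x_i = (sqrt(812) + m_i)/d_i with (m_0, d_0) = (0, 1). a_0 = floor(sqrt(812)) = 28, since 28^2 = 784 <= 812 < 841 = 29^2.
Iterate m_{i+1} = d_i*a_i - m_i, d_{i+1} = (812 - m_{i+1}^2)/d_i, a_{i+1} = floor((a_0 + m_{i+1})/d_{i+1}):
  m_1 = 1*28 - 0 = 28, d_1 = (812 - 28^2)/1 = 28/1 = 28, a_1 = floor((28 + 28)/28) = 2.
  m_2 = 28*2 - 28 = 28, d_2 = (812 - 28^2)/28 = 28/28 = 1, a_2 = floor((28 + 28)/1) = 56.
  m_3 = 1*56 - 28 = 28, d_3 = (812 - 28^2)/1 = 28/1 = 28: (m_3, d_3) = (m_1, d_1) = (28, 28), so from here the quotients repeat a_1, a_2; the period length is 2.
Hence the expansion of sqrt(812) is a_0 = 28 followed by the repeating block 2, 56 (period 2).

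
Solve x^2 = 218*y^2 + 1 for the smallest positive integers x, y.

(x, y) = (126003, 8534)

First expand sqrt(218) as a continued fraction. With x_i = (sqrt(218) + m_i)/d_i and (m_0, d_0) = (0, 1): a_0 = floor(sqrt(218)) = 14, since 14^2 = 196 <= 218 < 225 = 15^2.
Iterate m_{i+1} = d_i*a_i - m_i, d_{i+1} = (218 - m_{i+1}^2)/d_i, a_{i+1} = floor((a_0 + m_{i+1})/d_{i+1}):
  m_1 = 1*14 - 0 = 14, d_1 = (218 - 14^2)/1 = 22/1 = 22, a_1 = floor((14 + 14)/22) = 1.
  m_2 = 22*1 - 14 = 8, d_2 = (218 - 8^2)/22 = 154/22 = 7, a_2 = floor((14 + 8)/7) = 3.
  m_3 = 7*3 - 8 = 13, d_3 = (218 - 13^2)/7 = 49/7 = 7, a_3 = floor((14 + 13)/7) = 3.
  m_4 = 7*3 - 13 = 8, d_4 = (218 - 8^2)/7 = 154/7 = 22, a_4 = floor((14 + 8)/22) = 1.
  m_5 = 22*1 - 8 = 14, d_5 = (218 - 14^2)/22 = 22/22 = 1, a_5 = floor((14 + 14)/1) = 28.
  m_6 = 1*28 - 14 = 14, d_6 = (218 - 14^2)/1 = 22/1 = 22: (m_6, d_6) = (m_1, d_1) = (14, 22), so from here the quotients repeat a_1, ..., a_5; the period length is 5.
So sqrt(218) = [14; (1, 3, 3, 1, 28)] with period length k = 5.
k is odd, so (p_{k-1}, q_{k-1}) only solves x^2 - 218y^2 = -1 and the fundamental solution of x^2 - 218y^2 = 1 is (p_{2k-1}, q_{2k-1}) = (p_9, q_9); compute convergents through index 9, running through the period twice.
Convergents (p_i = a_i*p_{i-1} + p_{i-2}, q_i = a_i*q_{i-1} + q_{i-2} with p_{-2}=0, p_{-1}=1, q_{-2}=1, q_{-1}=0):
  i=0: a_0=14, p_0 = 14*1 + 0 = 14, q_0 = 14*0 + 1 = 1.
  i=1: a_1=1, p_1 = 1*14 + 1 = 15, q_1 = 1*1 + 0 = 1.
  i=2: a_2=3, p_2 = 3*15 + 14 = 59, q_2 = 3*1 + 1 = 4.
  i=3: a_3=3, p_3 = 3*59 + 15 = 192, q_3 = 3*4 + 1 = 13.
  i=4: a_4=1, p_4 = 1*192 + 59 = 251, q_4 = 1*13 + 4 = 17.
  i=5: a_5=28, p_5 = 28*251 + 192 = 7220, q_5 = 28*17 + 13 = 489.
  i=6: a_6=1, p_6 = 1*7220 + 251 = 7471, q_6 = 1*489 + 17 = 506.
  i=7: a_7=3, p_7 = 3*7471 + 7220 = 29633, q_7 = 3*506 + 489 = 2007.
  i=8: a_8=3, p_8 = 3*29633 + 7471 = 96370, q_8 = 3*2007 + 506 = 6527.
  i=9: a_9=1, p_9 = 1*96370 + 29633 = 126003, q_9 = 1*6527 + 2007 = 8534.
Indeed p_4^2 - 218*q_4^2 = 63001 - 63002 = -1, not +1.
Check: 126003^2 - 218*8534^2 = 15876756009 - 15876756008 = 1, so (x, y) = (126003, 8534) solves the equation, and by the theorem it is the least positive solution.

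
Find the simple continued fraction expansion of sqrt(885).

Write x_i = (sqrt(885) + m_i)/d_i with (m_0, d_0) = (0, 1). a_0 = floor(sqrt(885)) = 29, since 29^2 = 841 <= 885 < 900 = 30^2.
Iterate m_{i+1} = d_i*a_i - m_i, d_{i+1} = (885 - m_{i+1}^2)/d_i, a_{i+1} = floor((a_0 + m_{i+1})/d_{i+1}):
  m_1 = 1*29 - 0 = 29, d_1 = (885 - 29^2)/1 = 44/1 = 44, a_1 = floor((29 + 29)/44) = 1.
  m_2 = 44*1 - 29 = 15, d_2 = (885 - 15^2)/44 = 660/44 = 15, a_2 = floor((29 + 15)/15) = 2.
  m_3 = 15*2 - 15 = 15, d_3 = (885 - 15^2)/15 = 660/15 = 44, a_3 = floor((29 + 15)/44) = 1.
  m_4 = 44*1 - 15 = 29, d_4 = (885 - 29^2)/44 = 44/44 = 1, a_4 = floor((29 + 29)/1) = 58.
  m_5 = 1*58 - 29 = 29, d_5 = (885 - 29^2)/1 = 44/1 = 44: (m_5, d_5) = (m_1, d_1) = (29, 44), so from here the quotients repeat a_1, ..., a_4; the period length is 4.
Hence the expansion of sqrt(885) is a_0 = 29 followed by the repeating block 1, 2, 1, 58 (period 4).

[29; (1, 2, 1, 58)]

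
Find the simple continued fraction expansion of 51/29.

[1; 1, 3, 7]

Run the Euclidean algorithm on 51 and 29; the successive quotients are the partial quotients a_0, a_1, ... (each step inverts the fractional part left over by the previous one):
  51 = 1*29 + 22, so a_0 = 1.
  29 = 1*22 + 7, so a_1 = 1.
  22 = 3*7 + 1, so a_2 = 3.
  7 = 7*1 + 0, so a_3 = 7.
The remainder reaches 0 after 4 divisions, so the expansion has 4 partial quotients, read off in order.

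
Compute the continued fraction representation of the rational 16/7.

Run the Euclidean algorithm on 16 and 7; the successive quotients are the partial quotients a_0, a_1, ... (each step inverts the fractional part left over by the previous one):
  16 = 2*7 + 2, so a_0 = 2.
  7 = 3*2 + 1, so a_1 = 3.
  2 = 2*1 + 0, so a_2 = 2.
The remainder reaches 0 after 3 divisions, so the expansion has 3 partial quotients, read off in order.

[2; 3, 2]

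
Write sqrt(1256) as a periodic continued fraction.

Write x_i = (sqrt(1256) + m_i)/d_i with (m_0, d_0) = (0, 1). a_0 = floor(sqrt(1256)) = 35, since 35^2 = 1225 <= 1256 < 1296 = 36^2.
Iterate m_{i+1} = d_i*a_i - m_i, d_{i+1} = (1256 - m_{i+1}^2)/d_i, a_{i+1} = floor((a_0 + m_{i+1})/d_{i+1}):
  m_1 = 1*35 - 0 = 35, d_1 = (1256 - 35^2)/1 = 31/1 = 31, a_1 = floor((35 + 35)/31) = 2.
  m_2 = 31*2 - 35 = 27, d_2 = (1256 - 27^2)/31 = 527/31 = 17, a_2 = floor((35 + 27)/17) = 3.
  m_3 = 17*3 - 27 = 24, d_3 = (1256 - 24^2)/17 = 680/17 = 40, a_3 = floor((35 + 24)/40) = 1.
  m_4 = 40*1 - 24 = 16, d_4 = (1256 - 16^2)/40 = 1000/40 = 25, a_4 = floor((35 + 16)/25) = 2.
  m_5 = 25*2 - 16 = 34, d_5 = (1256 - 34^2)/25 = 100/25 = 4, a_5 = floor((35 + 34)/4) = 17.
  m_6 = 4*17 - 34 = 34, d_6 = (1256 - 34^2)/4 = 100/4 = 25, a_6 = floor((35 + 34)/25) = 2.
  m_7 = 25*2 - 34 = 16, d_7 = (1256 - 16^2)/25 = 1000/25 = 40, a_7 = floor((35 + 16)/40) = 1.
  m_8 = 40*1 - 16 = 24, d_8 = (1256 - 24^2)/40 = 680/40 = 17, a_8 = floor((35 + 24)/17) = 3.
  m_9 = 17*3 - 24 = 27, d_9 = (1256 - 27^2)/17 = 527/17 = 31, a_9 = floor((35 + 27)/31) = 2.
  m_10 = 31*2 - 27 = 35, d_10 = (1256 - 35^2)/31 = 31/31 = 1, a_10 = floor((35 + 35)/1) = 70.
  m_11 = 1*70 - 35 = 35, d_11 = (1256 - 35^2)/1 = 31/1 = 31: (m_11, d_11) = (m_1, d_1) = (35, 31), so from here the quotients repeat a_1, ..., a_10; the period length is 10.
Hence the expansion of sqrt(1256) is a_0 = 35 followed by the repeating block 2, 3, 1, 2, 17, 2, 1, 3, 2, 70 (period 10).

[35; (2, 3, 1, 2, 17, 2, 1, 3, 2, 70)]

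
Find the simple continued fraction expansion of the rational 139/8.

Run the Euclidean algorithm on 139 and 8; the successive quotients are the partial quotients a_0, a_1, ... (each step inverts the fractional part left over by the previous one):
  139 = 17*8 + 3, so a_0 = 17.
  8 = 2*3 + 2, so a_1 = 2.
  3 = 1*2 + 1, so a_2 = 1.
  2 = 2*1 + 0, so a_3 = 2.
The remainder reaches 0 after 4 divisions, so the expansion has 4 partial quotients, read off in order.

[17; 2, 1, 2]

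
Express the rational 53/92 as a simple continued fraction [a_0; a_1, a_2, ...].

[0; 1, 1, 2, 1, 3, 1, 2]

Run the Euclidean algorithm on 53 and 92; the successive quotients are the partial quotients a_0, a_1, ... (each step inverts the fractional part left over by the previous one):
  53 = 0*92 + 53, so a_0 = 0.
  92 = 1*53 + 39, so a_1 = 1.
  53 = 1*39 + 14, so a_2 = 1.
  39 = 2*14 + 11, so a_3 = 2.
  14 = 1*11 + 3, so a_4 = 1.
  11 = 3*3 + 2, so a_5 = 3.
  3 = 1*2 + 1, so a_6 = 1.
  2 = 2*1 + 0, so a_7 = 2.
The remainder reaches 0 after 8 divisions, so the expansion has 8 partial quotients, read off in order.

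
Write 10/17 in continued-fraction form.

[0; 1, 1, 2, 3]

Run the Euclidean algorithm on 10 and 17; the successive quotients are the partial quotients a_0, a_1, ... (each step inverts the fractional part left over by the previous one):
  10 = 0*17 + 10, so a_0 = 0.
  17 = 1*10 + 7, so a_1 = 1.
  10 = 1*7 + 3, so a_2 = 1.
  7 = 2*3 + 1, so a_3 = 2.
  3 = 3*1 + 0, so a_4 = 3.
The remainder reaches 0 after 5 divisions, so the expansion has 5 partial quotients, read off in order.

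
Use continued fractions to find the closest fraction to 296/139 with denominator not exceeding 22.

32/15

Expand x = 296/139 as a continued fraction with the Euclidean algorithm:
  296 = 2*139 + 18, so a_0 = 2.
  139 = 7*18 + 13, so a_1 = 7.
  18 = 1*13 + 5, so a_2 = 1.
  13 = 2*5 + 3, so a_3 = 2.
  5 = 1*3 + 2, so a_4 = 1.
  3 = 1*2 + 1, so a_5 = 1.
  2 = 2*1 + 0, so a_6 = 2.
so x = [2; 7, 1, 2, 1, 1, 2].
Convergents (p_i = a_i*p_{i-1} + p_{i-2}, q_i = a_i*q_{i-1} + q_{i-2} with p_{-2}=0, p_{-1}=1, q_{-2}=1, q_{-1}=0), until the denominator exceeds 22:
  i=0: a_0=2, p_0 = 2*1 + 0 = 2, q_0 = 2*0 + 1 = 1.
  i=1: a_1=7, p_1 = 7*2 + 1 = 15, q_1 = 7*1 + 0 = 7.
  i=2: a_2=1, p_2 = 1*15 + 2 = 17, q_2 = 1*7 + 1 = 8.
  i=3: a_3=2, p_3 = 2*17 + 15 = 49, q_3 = 2*8 + 7 = 23.
q_3 = 23 > 22, so the last convergent with denominator <= 22 is p_2/q_2 = 17/8.
The closest fraction with denominator <= 22 is either p_2/q_2 or the intermediate fraction (k*p_2 + p_1)/(k*q_2 + q_1) with the largest k >= 1 whose denominator stays <= 22; these approach x as k grows, and every other convergent or intermediate fraction in range is farther away.
Largest k: floor((22 - q_1)/q_2) = floor((22 - 7)/8) = 1.
That gives (1*17 + 15)/(1*8 + 7) = 32/15.
Compare the errors: |x - 17/8| = |296*8 - 17*139|/(139*8) = 5/1112, and |x - 32/15| = |296*15 - 32*139|/(139*15) = 8/2085.
Cross-multiplying, 8*1112 = 8896 < 10425 = 5*2085, so 8/2085 is smaller: the intermediate fraction 32/15 is closer to x than 17/8.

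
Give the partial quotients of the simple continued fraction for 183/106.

[1; 1, 2, 1, 1, 1, 9]

Run the Euclidean algorithm on 183 and 106; the successive quotients are the partial quotients a_0, a_1, ... (each step inverts the fractional part left over by the previous one):
  183 = 1*106 + 77, so a_0 = 1.
  106 = 1*77 + 29, so a_1 = 1.
  77 = 2*29 + 19, so a_2 = 2.
  29 = 1*19 + 10, so a_3 = 1.
  19 = 1*10 + 9, so a_4 = 1.
  10 = 1*9 + 1, so a_5 = 1.
  9 = 9*1 + 0, so a_6 = 9.
The remainder reaches 0 after 7 divisions, so the expansion has 7 partial quotients, read off in order.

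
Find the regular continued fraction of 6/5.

Run the Euclidean algorithm on 6 and 5; the successive quotients are the partial quotients a_0, a_1, ... (each step inverts the fractional part left over by the previous one):
  6 = 1*5 + 1, so a_0 = 1.
  5 = 5*1 + 0, so a_1 = 5.
The remainder reaches 0 after 2 divisions, so the expansion has 2 partial quotients, read off in order.

[1; 5]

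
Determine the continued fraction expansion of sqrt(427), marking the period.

[20; (1, 1, 1, 40)]

Write x_i = (sqrt(427) + m_i)/d_i with (m_0, d_0) = (0, 1). a_0 = floor(sqrt(427)) = 20, since 20^2 = 400 <= 427 < 441 = 21^2.
Iterate m_{i+1} = d_i*a_i - m_i, d_{i+1} = (427 - m_{i+1}^2)/d_i, a_{i+1} = floor((a_0 + m_{i+1})/d_{i+1}):
  m_1 = 1*20 - 0 = 20, d_1 = (427 - 20^2)/1 = 27/1 = 27, a_1 = floor((20 + 20)/27) = 1.
  m_2 = 27*1 - 20 = 7, d_2 = (427 - 7^2)/27 = 378/27 = 14, a_2 = floor((20 + 7)/14) = 1.
  m_3 = 14*1 - 7 = 7, d_3 = (427 - 7^2)/14 = 378/14 = 27, a_3 = floor((20 + 7)/27) = 1.
  m_4 = 27*1 - 7 = 20, d_4 = (427 - 20^2)/27 = 27/27 = 1, a_4 = floor((20 + 20)/1) = 40.
  m_5 = 1*40 - 20 = 20, d_5 = (427 - 20^2)/1 = 27/1 = 27: (m_5, d_5) = (m_1, d_1) = (20, 27), so from here the quotients repeat a_1, ..., a_4; the period length is 4.
Hence the expansion of sqrt(427) is a_0 = 20 followed by the repeating block 1, 1, 1, 40 (period 4).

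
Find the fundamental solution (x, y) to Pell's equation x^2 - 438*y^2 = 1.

First expand sqrt(438) as a continued fraction. With x_i = (sqrt(438) + m_i)/d_i and (m_0, d_0) = (0, 1): a_0 = floor(sqrt(438)) = 20, since 20^2 = 400 <= 438 < 441 = 21^2.
Iterate m_{i+1} = d_i*a_i - m_i, d_{i+1} = (438 - m_{i+1}^2)/d_i, a_{i+1} = floor((a_0 + m_{i+1})/d_{i+1}):
  m_1 = 1*20 - 0 = 20, d_1 = (438 - 20^2)/1 = 38/1 = 38, a_1 = floor((20 + 20)/38) = 1.
  m_2 = 38*1 - 20 = 18, d_2 = (438 - 18^2)/38 = 114/38 = 3, a_2 = floor((20 + 18)/3) = 12.
  m_3 = 3*12 - 18 = 18, d_3 = (438 - 18^2)/3 = 114/3 = 38, a_3 = floor((20 + 18)/38) = 1.
  m_4 = 38*1 - 18 = 20, d_4 = (438 - 20^2)/38 = 38/38 = 1, a_4 = floor((20 + 20)/1) = 40.
  m_5 = 1*40 - 20 = 20, d_5 = (438 - 20^2)/1 = 38/1 = 38: (m_5, d_5) = (m_1, d_1) = (20, 38), so from here the quotients repeat a_1, ..., a_4; the period length is 4.
So sqrt(438) = [20; (1, 12, 1, 40)] with period length k = 4.
k is even, so the fundamental solution of x^2 - 438y^2 = 1 is (p_{k-1}, q_{k-1}) = (p_3, q_3); compute convergents through index 3.
Convergents (p_i = a_i*p_{i-1} + p_{i-2}, q_i = a_i*q_{i-1} + q_{i-2} with p_{-2}=0, p_{-1}=1, q_{-2}=1, q_{-1}=0):
  i=0: a_0=20, p_0 = 20*1 + 0 = 20, q_0 = 20*0 + 1 = 1.
  i=1: a_1=1, p_1 = 1*20 + 1 = 21, q_1 = 1*1 + 0 = 1.
  i=2: a_2=12, p_2 = 12*21 + 20 = 272, q_2 = 12*1 + 1 = 13.
  i=3: a_3=1, p_3 = 1*272 + 21 = 293, q_3 = 1*13 + 1 = 14.
Check: 293^2 - 438*14^2 = 85849 - 85848 = 1, so (x, y) = (293, 14) solves the equation, and by the theorem it is the least positive solution.

(x, y) = (293, 14)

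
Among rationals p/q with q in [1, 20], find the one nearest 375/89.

59/14

Expand x = 375/89 as a continued fraction with the Euclidean algorithm:
  375 = 4*89 + 19, so a_0 = 4.
  89 = 4*19 + 13, so a_1 = 4.
  19 = 1*13 + 6, so a_2 = 1.
  13 = 2*6 + 1, so a_3 = 2.
  6 = 6*1 + 0, so a_4 = 6.
so x = [4; 4, 1, 2, 6].
Convergents (p_i = a_i*p_{i-1} + p_{i-2}, q_i = a_i*q_{i-1} + q_{i-2} with p_{-2}=0, p_{-1}=1, q_{-2}=1, q_{-1}=0), until the denominator exceeds 20:
  i=0: a_0=4, p_0 = 4*1 + 0 = 4, q_0 = 4*0 + 1 = 1.
  i=1: a_1=4, p_1 = 4*4 + 1 = 17, q_1 = 4*1 + 0 = 4.
  i=2: a_2=1, p_2 = 1*17 + 4 = 21, q_2 = 1*4 + 1 = 5.
  i=3: a_3=2, p_3 = 2*21 + 17 = 59, q_3 = 2*5 + 4 = 14.
  i=4: a_4=6, p_4 = 6*59 + 21 = 375, q_4 = 6*14 + 5 = 89.
q_4 = 89 > 20, so the last convergent with denominator <= 20 is p_3/q_3 = 59/14.
The closest fraction with denominator <= 20 is either p_3/q_3 or the intermediate fraction (k*p_3 + p_2)/(k*q_3 + q_2) with the largest k >= 1 whose denominator stays <= 20; these approach x as k grows, and every other convergent or intermediate fraction in range is farther away.
Largest k: floor((20 - q_2)/q_3) = floor((20 - 5)/14) = 1.
That gives (1*59 + 21)/(1*14 + 5) = 80/19.
Compare the errors: |x - 59/14| = |375*14 - 59*89|/(89*14) = 1/1246, and |x - 80/19| = |375*19 - 80*89|/(89*19) = 5/1691.
Cross-multiplying, 1*1691 = 1691 < 6230 = 5*1246, so 1/1246 is smaller: the convergent 59/14 is closer to x than 80/19.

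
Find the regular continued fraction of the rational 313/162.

Run the Euclidean algorithm on 313 and 162; the successive quotients are the partial quotients a_0, a_1, ... (each step inverts the fractional part left over by the previous one):
  313 = 1*162 + 151, so a_0 = 1.
  162 = 1*151 + 11, so a_1 = 1.
  151 = 13*11 + 8, so a_2 = 13.
  11 = 1*8 + 3, so a_3 = 1.
  8 = 2*3 + 2, so a_4 = 2.
  3 = 1*2 + 1, so a_5 = 1.
  2 = 2*1 + 0, so a_6 = 2.
The remainder reaches 0 after 7 divisions, so the expansion has 7 partial quotients, read off in order.

[1; 1, 13, 1, 2, 1, 2]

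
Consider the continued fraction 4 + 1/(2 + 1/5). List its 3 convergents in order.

Using the convergent recurrence p_i = a_i*p_{i-1} + p_{i-2}, q_i = a_i*q_{i-1} + q_{i-2} with p_{-2}=0, p_{-1}=1, q_{-2}=1, q_{-1}=0:
  i=0: a_0=4, p_0 = 4*1 + 0 = 4, q_0 = 4*0 + 1 = 1.
  i=1: a_1=2, p_1 = 2*4 + 1 = 9, q_1 = 2*1 + 0 = 2.
  i=2: a_2=5, p_2 = 5*9 + 4 = 49, q_2 = 5*2 + 1 = 11.

4/1, 9/2, 49/11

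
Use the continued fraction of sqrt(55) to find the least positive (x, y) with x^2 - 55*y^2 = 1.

First expand sqrt(55) as a continued fraction. With x_i = (sqrt(55) + m_i)/d_i and (m_0, d_0) = (0, 1): a_0 = floor(sqrt(55)) = 7, since 7^2 = 49 <= 55 < 64 = 8^2.
Iterate m_{i+1} = d_i*a_i - m_i, d_{i+1} = (55 - m_{i+1}^2)/d_i, a_{i+1} = floor((a_0 + m_{i+1})/d_{i+1}):
  m_1 = 1*7 - 0 = 7, d_1 = (55 - 7^2)/1 = 6/1 = 6, a_1 = floor((7 + 7)/6) = 2.
  m_2 = 6*2 - 7 = 5, d_2 = (55 - 5^2)/6 = 30/6 = 5, a_2 = floor((7 + 5)/5) = 2.
  m_3 = 5*2 - 5 = 5, d_3 = (55 - 5^2)/5 = 30/5 = 6, a_3 = floor((7 + 5)/6) = 2.
  m_4 = 6*2 - 5 = 7, d_4 = (55 - 7^2)/6 = 6/6 = 1, a_4 = floor((7 + 7)/1) = 14.
  m_5 = 1*14 - 7 = 7, d_5 = (55 - 7^2)/1 = 6/1 = 6: (m_5, d_5) = (m_1, d_1) = (7, 6), so from here the quotients repeat a_1, ..., a_4; the period length is 4.
So sqrt(55) = [7; (2, 2, 2, 14)] with period length k = 4.
k is even, so the fundamental solution of x^2 - 55y^2 = 1 is (p_{k-1}, q_{k-1}) = (p_3, q_3); compute convergents through index 3.
Convergents (p_i = a_i*p_{i-1} + p_{i-2}, q_i = a_i*q_{i-1} + q_{i-2} with p_{-2}=0, p_{-1}=1, q_{-2}=1, q_{-1}=0):
  i=0: a_0=7, p_0 = 7*1 + 0 = 7, q_0 = 7*0 + 1 = 1.
  i=1: a_1=2, p_1 = 2*7 + 1 = 15, q_1 = 2*1 + 0 = 2.
  i=2: a_2=2, p_2 = 2*15 + 7 = 37, q_2 = 2*2 + 1 = 5.
  i=3: a_3=2, p_3 = 2*37 + 15 = 89, q_3 = 2*5 + 2 = 12.
Check: 89^2 - 55*12^2 = 7921 - 7920 = 1, so (x, y) = (89, 12) solves the equation, and by the theorem it is the least positive solution.

(x, y) = (89, 12)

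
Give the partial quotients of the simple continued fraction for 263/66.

[3; 1, 65]

Run the Euclidean algorithm on 263 and 66; the successive quotients are the partial quotients a_0, a_1, ... (each step inverts the fractional part left over by the previous one):
  263 = 3*66 + 65, so a_0 = 3.
  66 = 1*65 + 1, so a_1 = 1.
  65 = 65*1 + 0, so a_2 = 65.
The remainder reaches 0 after 3 divisions, so the expansion has 3 partial quotients, read off in order.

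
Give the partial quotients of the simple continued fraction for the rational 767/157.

Run the Euclidean algorithm on 767 and 157; the successive quotients are the partial quotients a_0, a_1, ... (each step inverts the fractional part left over by the previous one):
  767 = 4*157 + 139, so a_0 = 4.
  157 = 1*139 + 18, so a_1 = 1.
  139 = 7*18 + 13, so a_2 = 7.
  18 = 1*13 + 5, so a_3 = 1.
  13 = 2*5 + 3, so a_4 = 2.
  5 = 1*3 + 2, so a_5 = 1.
  3 = 1*2 + 1, so a_6 = 1.
  2 = 2*1 + 0, so a_7 = 2.
The remainder reaches 0 after 8 divisions, so the expansion has 8 partial quotients, read off in order.

[4; 1, 7, 1, 2, 1, 1, 2]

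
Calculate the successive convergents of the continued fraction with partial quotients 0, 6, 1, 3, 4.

0/1, 1/6, 1/7, 4/27, 17/115

Using the convergent recurrence p_i = a_i*p_{i-1} + p_{i-2}, q_i = a_i*q_{i-1} + q_{i-2} with p_{-2}=0, p_{-1}=1, q_{-2}=1, q_{-1}=0:
  i=0: a_0=0, p_0 = 0*1 + 0 = 0, q_0 = 0*0 + 1 = 1.
  i=1: a_1=6, p_1 = 6*0 + 1 = 1, q_1 = 6*1 + 0 = 6.
  i=2: a_2=1, p_2 = 1*1 + 0 = 1, q_2 = 1*6 + 1 = 7.
  i=3: a_3=3, p_3 = 3*1 + 1 = 4, q_3 = 3*7 + 6 = 27.
  i=4: a_4=4, p_4 = 4*4 + 1 = 17, q_4 = 4*27 + 7 = 115.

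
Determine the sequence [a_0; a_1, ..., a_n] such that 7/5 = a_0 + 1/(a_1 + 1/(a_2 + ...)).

Run the Euclidean algorithm on 7 and 5; the successive quotients are the partial quotients a_0, a_1, ... (each step inverts the fractional part left over by the previous one):
  7 = 1*5 + 2, so a_0 = 1.
  5 = 2*2 + 1, so a_1 = 2.
  2 = 2*1 + 0, so a_2 = 2.
The remainder reaches 0 after 3 divisions, so the expansion has 3 partial quotients, read off in order.

[1; 2, 2]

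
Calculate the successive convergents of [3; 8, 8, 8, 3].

Using the convergent recurrence p_i = a_i*p_{i-1} + p_{i-2}, q_i = a_i*q_{i-1} + q_{i-2} with p_{-2}=0, p_{-1}=1, q_{-2}=1, q_{-1}=0:
  i=0: a_0=3, p_0 = 3*1 + 0 = 3, q_0 = 3*0 + 1 = 1.
  i=1: a_1=8, p_1 = 8*3 + 1 = 25, q_1 = 8*1 + 0 = 8.
  i=2: a_2=8, p_2 = 8*25 + 3 = 203, q_2 = 8*8 + 1 = 65.
  i=3: a_3=8, p_3 = 8*203 + 25 = 1649, q_3 = 8*65 + 8 = 528.
  i=4: a_4=3, p_4 = 3*1649 + 203 = 5150, q_4 = 3*528 + 65 = 1649.

3/1, 25/8, 203/65, 1649/528, 5150/1649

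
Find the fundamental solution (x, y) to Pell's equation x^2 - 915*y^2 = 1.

First expand sqrt(915) as a continued fraction. With x_i = (sqrt(915) + m_i)/d_i and (m_0, d_0) = (0, 1): a_0 = floor(sqrt(915)) = 30, since 30^2 = 900 <= 915 < 961 = 31^2.
Iterate m_{i+1} = d_i*a_i - m_i, d_{i+1} = (915 - m_{i+1}^2)/d_i, a_{i+1} = floor((a_0 + m_{i+1})/d_{i+1}):
  m_1 = 1*30 - 0 = 30, d_1 = (915 - 30^2)/1 = 15/1 = 15, a_1 = floor((30 + 30)/15) = 4.
  m_2 = 15*4 - 30 = 30, d_2 = (915 - 30^2)/15 = 15/15 = 1, a_2 = floor((30 + 30)/1) = 60.
  m_3 = 1*60 - 30 = 30, d_3 = (915 - 30^2)/1 = 15/1 = 15: (m_3, d_3) = (m_1, d_1) = (30, 15), so from here the quotients repeat a_1, a_2; the period length is 2.
So sqrt(915) = [30; (4, 60)] with period length k = 2.
k is even, so the fundamental solution of x^2 - 915y^2 = 1 is (p_{k-1}, q_{k-1}) = (p_1, q_1); compute convergents through index 1.
Convergents (p_i = a_i*p_{i-1} + p_{i-2}, q_i = a_i*q_{i-1} + q_{i-2} with p_{-2}=0, p_{-1}=1, q_{-2}=1, q_{-1}=0):
  i=0: a_0=30, p_0 = 30*1 + 0 = 30, q_0 = 30*0 + 1 = 1.
  i=1: a_1=4, p_1 = 4*30 + 1 = 121, q_1 = 4*1 + 0 = 4.
Check: 121^2 - 915*4^2 = 14641 - 14640 = 1, so (x, y) = (121, 4) solves the equation, and by the theorem it is the least positive solution.

(x, y) = (121, 4)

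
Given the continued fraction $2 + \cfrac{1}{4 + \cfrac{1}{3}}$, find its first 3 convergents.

Using the convergent recurrence p_i = a_i*p_{i-1} + p_{i-2}, q_i = a_i*q_{i-1} + q_{i-2} with p_{-2}=0, p_{-1}=1, q_{-2}=1, q_{-1}=0:
  i=0: a_0=2, p_0 = 2*1 + 0 = 2, q_0 = 2*0 + 1 = 1.
  i=1: a_1=4, p_1 = 4*2 + 1 = 9, q_1 = 4*1 + 0 = 4.
  i=2: a_2=3, p_2 = 3*9 + 2 = 29, q_2 = 3*4 + 1 = 13.

2/1, 9/4, 29/13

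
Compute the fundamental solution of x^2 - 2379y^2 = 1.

(x, y) = (1951, 40)

First expand sqrt(2379) as a continued fraction. With x_i = (sqrt(2379) + m_i)/d_i and (m_0, d_0) = (0, 1): a_0 = floor(sqrt(2379)) = 48, since 48^2 = 2304 <= 2379 < 2401 = 49^2.
Iterate m_{i+1} = d_i*a_i - m_i, d_{i+1} = (2379 - m_{i+1}^2)/d_i, a_{i+1} = floor((a_0 + m_{i+1})/d_{i+1}):
  m_1 = 1*48 - 0 = 48, d_1 = (2379 - 48^2)/1 = 75/1 = 75, a_1 = floor((48 + 48)/75) = 1.
  m_2 = 75*1 - 48 = 27, d_2 = (2379 - 27^2)/75 = 1650/75 = 22, a_2 = floor((48 + 27)/22) = 3.
  m_3 = 22*3 - 27 = 39, d_3 = (2379 - 39^2)/22 = 858/22 = 39, a_3 = floor((48 + 39)/39) = 2.
  m_4 = 39*2 - 39 = 39, d_4 = (2379 - 39^2)/39 = 858/39 = 22, a_4 = floor((48 + 39)/22) = 3.
  m_5 = 22*3 - 39 = 27, d_5 = (2379 - 27^2)/22 = 1650/22 = 75, a_5 = floor((48 + 27)/75) = 1.
  m_6 = 75*1 - 27 = 48, d_6 = (2379 - 48^2)/75 = 75/75 = 1, a_6 = floor((48 + 48)/1) = 96.
  m_7 = 1*96 - 48 = 48, d_7 = (2379 - 48^2)/1 = 75/1 = 75: (m_7, d_7) = (m_1, d_1) = (48, 75), so from here the quotients repeat a_1, ..., a_6; the period length is 6.
So sqrt(2379) = [48; (1, 3, 2, 3, 1, 96)] with period length k = 6.
k is even, so the fundamental solution of x^2 - 2379y^2 = 1 is (p_{k-1}, q_{k-1}) = (p_5, q_5); compute convergents through index 5.
Convergents (p_i = a_i*p_{i-1} + p_{i-2}, q_i = a_i*q_{i-1} + q_{i-2} with p_{-2}=0, p_{-1}=1, q_{-2}=1, q_{-1}=0):
  i=0: a_0=48, p_0 = 48*1 + 0 = 48, q_0 = 48*0 + 1 = 1.
  i=1: a_1=1, p_1 = 1*48 + 1 = 49, q_1 = 1*1 + 0 = 1.
  i=2: a_2=3, p_2 = 3*49 + 48 = 195, q_2 = 3*1 + 1 = 4.
  i=3: a_3=2, p_3 = 2*195 + 49 = 439, q_3 = 2*4 + 1 = 9.
  i=4: a_4=3, p_4 = 3*439 + 195 = 1512, q_4 = 3*9 + 4 = 31.
  i=5: a_5=1, p_5 = 1*1512 + 439 = 1951, q_5 = 1*31 + 9 = 40.
Check: 1951^2 - 2379*40^2 = 3806401 - 3806400 = 1, so (x, y) = (1951, 40) solves the equation, and by the theorem it is the least positive solution.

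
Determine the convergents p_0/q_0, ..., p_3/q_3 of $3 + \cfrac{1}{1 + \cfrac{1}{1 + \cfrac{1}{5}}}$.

3/1, 4/1, 7/2, 39/11

Using the convergent recurrence p_i = a_i*p_{i-1} + p_{i-2}, q_i = a_i*q_{i-1} + q_{i-2} with p_{-2}=0, p_{-1}=1, q_{-2}=1, q_{-1}=0:
  i=0: a_0=3, p_0 = 3*1 + 0 = 3, q_0 = 3*0 + 1 = 1.
  i=1: a_1=1, p_1 = 1*3 + 1 = 4, q_1 = 1*1 + 0 = 1.
  i=2: a_2=1, p_2 = 1*4 + 3 = 7, q_2 = 1*1 + 1 = 2.
  i=3: a_3=5, p_3 = 5*7 + 4 = 39, q_3 = 5*2 + 1 = 11.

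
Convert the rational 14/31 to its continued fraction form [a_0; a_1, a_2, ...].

[0; 2, 4, 1, 2]

Run the Euclidean algorithm on 14 and 31; the successive quotients are the partial quotients a_0, a_1, ... (each step inverts the fractional part left over by the previous one):
  14 = 0*31 + 14, so a_0 = 0.
  31 = 2*14 + 3, so a_1 = 2.
  14 = 4*3 + 2, so a_2 = 4.
  3 = 1*2 + 1, so a_3 = 1.
  2 = 2*1 + 0, so a_4 = 2.
The remainder reaches 0 after 5 divisions, so the expansion has 5 partial quotients, read off in order.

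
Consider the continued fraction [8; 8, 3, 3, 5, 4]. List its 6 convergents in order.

8/1, 65/8, 203/25, 674/83, 3573/440, 14966/1843

Using the convergent recurrence p_i = a_i*p_{i-1} + p_{i-2}, q_i = a_i*q_{i-1} + q_{i-2} with p_{-2}=0, p_{-1}=1, q_{-2}=1, q_{-1}=0:
  i=0: a_0=8, p_0 = 8*1 + 0 = 8, q_0 = 8*0 + 1 = 1.
  i=1: a_1=8, p_1 = 8*8 + 1 = 65, q_1 = 8*1 + 0 = 8.
  i=2: a_2=3, p_2 = 3*65 + 8 = 203, q_2 = 3*8 + 1 = 25.
  i=3: a_3=3, p_3 = 3*203 + 65 = 674, q_3 = 3*25 + 8 = 83.
  i=4: a_4=5, p_4 = 5*674 + 203 = 3573, q_4 = 5*83 + 25 = 440.
  i=5: a_5=4, p_5 = 4*3573 + 674 = 14966, q_5 = 4*440 + 83 = 1843.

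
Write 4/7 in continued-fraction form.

Run the Euclidean algorithm on 4 and 7; the successive quotients are the partial quotients a_0, a_1, ... (each step inverts the fractional part left over by the previous one):
  4 = 0*7 + 4, so a_0 = 0.
  7 = 1*4 + 3, so a_1 = 1.
  4 = 1*3 + 1, so a_2 = 1.
  3 = 3*1 + 0, so a_3 = 3.
The remainder reaches 0 after 4 divisions, so the expansion has 4 partial quotients, read off in order.

[0; 1, 1, 3]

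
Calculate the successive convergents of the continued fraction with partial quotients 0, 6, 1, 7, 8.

0/1, 1/6, 1/7, 8/55, 65/447

Using the convergent recurrence p_i = a_i*p_{i-1} + p_{i-2}, q_i = a_i*q_{i-1} + q_{i-2} with p_{-2}=0, p_{-1}=1, q_{-2}=1, q_{-1}=0:
  i=0: a_0=0, p_0 = 0*1 + 0 = 0, q_0 = 0*0 + 1 = 1.
  i=1: a_1=6, p_1 = 6*0 + 1 = 1, q_1 = 6*1 + 0 = 6.
  i=2: a_2=1, p_2 = 1*1 + 0 = 1, q_2 = 1*6 + 1 = 7.
  i=3: a_3=7, p_3 = 7*1 + 1 = 8, q_3 = 7*7 + 6 = 55.
  i=4: a_4=8, p_4 = 8*8 + 1 = 65, q_4 = 8*55 + 7 = 447.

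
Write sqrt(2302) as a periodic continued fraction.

Write x_i = (sqrt(2302) + m_i)/d_i with (m_0, d_0) = (0, 1). a_0 = floor(sqrt(2302)) = 47, since 47^2 = 2209 <= 2302 < 2304 = 48^2.
Iterate m_{i+1} = d_i*a_i - m_i, d_{i+1} = (2302 - m_{i+1}^2)/d_i, a_{i+1} = floor((a_0 + m_{i+1})/d_{i+1}):
  m_1 = 1*47 - 0 = 47, d_1 = (2302 - 47^2)/1 = 93/1 = 93, a_1 = floor((47 + 47)/93) = 1.
  m_2 = 93*1 - 47 = 46, d_2 = (2302 - 46^2)/93 = 186/93 = 2, a_2 = floor((47 + 46)/2) = 46.
  m_3 = 2*46 - 46 = 46, d_3 = (2302 - 46^2)/2 = 186/2 = 93, a_3 = floor((47 + 46)/93) = 1.
  m_4 = 93*1 - 46 = 47, d_4 = (2302 - 47^2)/93 = 93/93 = 1, a_4 = floor((47 + 47)/1) = 94.
  m_5 = 1*94 - 47 = 47, d_5 = (2302 - 47^2)/1 = 93/1 = 93: (m_5, d_5) = (m_1, d_1) = (47, 93), so from here the quotients repeat a_1, ..., a_4; the period length is 4.
Hence the expansion of sqrt(2302) is a_0 = 47 followed by the repeating block 1, 46, 1, 94 (period 4).

[47; (1, 46, 1, 94)]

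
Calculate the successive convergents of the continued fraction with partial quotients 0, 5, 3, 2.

Using the convergent recurrence p_i = a_i*p_{i-1} + p_{i-2}, q_i = a_i*q_{i-1} + q_{i-2} with p_{-2}=0, p_{-1}=1, q_{-2}=1, q_{-1}=0:
  i=0: a_0=0, p_0 = 0*1 + 0 = 0, q_0 = 0*0 + 1 = 1.
  i=1: a_1=5, p_1 = 5*0 + 1 = 1, q_1 = 5*1 + 0 = 5.
  i=2: a_2=3, p_2 = 3*1 + 0 = 3, q_2 = 3*5 + 1 = 16.
  i=3: a_3=2, p_3 = 2*3 + 1 = 7, q_3 = 2*16 + 5 = 37.

0/1, 1/5, 3/16, 7/37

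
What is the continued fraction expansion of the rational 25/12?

[2; 12]

Run the Euclidean algorithm on 25 and 12; the successive quotients are the partial quotients a_0, a_1, ... (each step inverts the fractional part left over by the previous one):
  25 = 2*12 + 1, so a_0 = 2.
  12 = 12*1 + 0, so a_1 = 12.
The remainder reaches 0 after 2 divisions, so the expansion has 2 partial quotients, read off in order.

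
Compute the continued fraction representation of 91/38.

[2; 2, 1, 1, 7]

Run the Euclidean algorithm on 91 and 38; the successive quotients are the partial quotients a_0, a_1, ... (each step inverts the fractional part left over by the previous one):
  91 = 2*38 + 15, so a_0 = 2.
  38 = 2*15 + 8, so a_1 = 2.
  15 = 1*8 + 7, so a_2 = 1.
  8 = 1*7 + 1, so a_3 = 1.
  7 = 7*1 + 0, so a_4 = 7.
The remainder reaches 0 after 5 divisions, so the expansion has 5 partial quotients, read off in order.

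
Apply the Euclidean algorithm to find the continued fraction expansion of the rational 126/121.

[1; 24, 5]

Run the Euclidean algorithm on 126 and 121; the successive quotients are the partial quotients a_0, a_1, ... (each step inverts the fractional part left over by the previous one):
  126 = 1*121 + 5, so a_0 = 1.
  121 = 24*5 + 1, so a_1 = 24.
  5 = 5*1 + 0, so a_2 = 5.
The remainder reaches 0 after 3 divisions, so the expansion has 3 partial quotients, read off in order.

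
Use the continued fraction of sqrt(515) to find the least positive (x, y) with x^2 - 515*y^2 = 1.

First expand sqrt(515) as a continued fraction. With x_i = (sqrt(515) + m_i)/d_i and (m_0, d_0) = (0, 1): a_0 = floor(sqrt(515)) = 22, since 22^2 = 484 <= 515 < 529 = 23^2.
Iterate m_{i+1} = d_i*a_i - m_i, d_{i+1} = (515 - m_{i+1}^2)/d_i, a_{i+1} = floor((a_0 + m_{i+1})/d_{i+1}):
  m_1 = 1*22 - 0 = 22, d_1 = (515 - 22^2)/1 = 31/1 = 31, a_1 = floor((22 + 22)/31) = 1.
  m_2 = 31*1 - 22 = 9, d_2 = (515 - 9^2)/31 = 434/31 = 14, a_2 = floor((22 + 9)/14) = 2.
  m_3 = 14*2 - 9 = 19, d_3 = (515 - 19^2)/14 = 154/14 = 11, a_3 = floor((22 + 19)/11) = 3.
  m_4 = 11*3 - 19 = 14, d_4 = (515 - 14^2)/11 = 319/11 = 29, a_4 = floor((22 + 14)/29) = 1.
  m_5 = 29*1 - 14 = 15, d_5 = (515 - 15^2)/29 = 290/29 = 10, a_5 = floor((22 + 15)/10) = 3.
  m_6 = 10*3 - 15 = 15, d_6 = (515 - 15^2)/10 = 290/10 = 29, a_6 = floor((22 + 15)/29) = 1.
  m_7 = 29*1 - 15 = 14, d_7 = (515 - 14^2)/29 = 319/29 = 11, a_7 = floor((22 + 14)/11) = 3.
  m_8 = 11*3 - 14 = 19, d_8 = (515 - 19^2)/11 = 154/11 = 14, a_8 = floor((22 + 19)/14) = 2.
  m_9 = 14*2 - 19 = 9, d_9 = (515 - 9^2)/14 = 434/14 = 31, a_9 = floor((22 + 9)/31) = 1.
  m_10 = 31*1 - 9 = 22, d_10 = (515 - 22^2)/31 = 31/31 = 1, a_10 = floor((22 + 22)/1) = 44.
  m_11 = 1*44 - 22 = 22, d_11 = (515 - 22^2)/1 = 31/1 = 31: (m_11, d_11) = (m_1, d_1) = (22, 31), so from here the quotients repeat a_1, ..., a_10; the period length is 10.
So sqrt(515) = [22; (1, 2, 3, 1, 3, 1, 3, 2, 1, 44)] with period length k = 10.
k is even, so the fundamental solution of x^2 - 515y^2 = 1 is (p_{k-1}, q_{k-1}) = (p_9, q_9); compute convergents through index 9.
Convergents (p_i = a_i*p_{i-1} + p_{i-2}, q_i = a_i*q_{i-1} + q_{i-2} with p_{-2}=0, p_{-1}=1, q_{-2}=1, q_{-1}=0):
  i=0: a_0=22, p_0 = 22*1 + 0 = 22, q_0 = 22*0 + 1 = 1.
  i=1: a_1=1, p_1 = 1*22 + 1 = 23, q_1 = 1*1 + 0 = 1.
  i=2: a_2=2, p_2 = 2*23 + 22 = 68, q_2 = 2*1 + 1 = 3.
  i=3: a_3=3, p_3 = 3*68 + 23 = 227, q_3 = 3*3 + 1 = 10.
  i=4: a_4=1, p_4 = 1*227 + 68 = 295, q_4 = 1*10 + 3 = 13.
  i=5: a_5=3, p_5 = 3*295 + 227 = 1112, q_5 = 3*13 + 10 = 49.
  i=6: a_6=1, p_6 = 1*1112 + 295 = 1407, q_6 = 1*49 + 13 = 62.
  i=7: a_7=3, p_7 = 3*1407 + 1112 = 5333, q_7 = 3*62 + 49 = 235.
  i=8: a_8=2, p_8 = 2*5333 + 1407 = 12073, q_8 = 2*235 + 62 = 532.
  i=9: a_9=1, p_9 = 1*12073 + 5333 = 17406, q_9 = 1*532 + 235 = 767.
Check: 17406^2 - 515*767^2 = 302968836 - 302968835 = 1, so (x, y) = (17406, 767) solves the equation, and by the theorem it is the least positive solution.

(x, y) = (17406, 767)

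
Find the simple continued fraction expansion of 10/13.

Run the Euclidean algorithm on 10 and 13; the successive quotients are the partial quotients a_0, a_1, ... (each step inverts the fractional part left over by the previous one):
  10 = 0*13 + 10, so a_0 = 0.
  13 = 1*10 + 3, so a_1 = 1.
  10 = 3*3 + 1, so a_2 = 3.
  3 = 3*1 + 0, so a_3 = 3.
The remainder reaches 0 after 4 divisions, so the expansion has 4 partial quotients, read off in order.

[0; 1, 3, 3]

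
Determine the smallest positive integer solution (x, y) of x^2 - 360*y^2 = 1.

(x, y) = (19, 1)

First expand sqrt(360) as a continued fraction. With x_i = (sqrt(360) + m_i)/d_i and (m_0, d_0) = (0, 1): a_0 = floor(sqrt(360)) = 18, since 18^2 = 324 <= 360 < 361 = 19^2.
Iterate m_{i+1} = d_i*a_i - m_i, d_{i+1} = (360 - m_{i+1}^2)/d_i, a_{i+1} = floor((a_0 + m_{i+1})/d_{i+1}):
  m_1 = 1*18 - 0 = 18, d_1 = (360 - 18^2)/1 = 36/1 = 36, a_1 = floor((18 + 18)/36) = 1.
  m_2 = 36*1 - 18 = 18, d_2 = (360 - 18^2)/36 = 36/36 = 1, a_2 = floor((18 + 18)/1) = 36.
  m_3 = 1*36 - 18 = 18, d_3 = (360 - 18^2)/1 = 36/1 = 36: (m_3, d_3) = (m_1, d_1) = (18, 36), so from here the quotients repeat a_1, a_2; the period length is 2.
So sqrt(360) = [18; (1, 36)] with period length k = 2.
k is even, so the fundamental solution of x^2 - 360y^2 = 1 is (p_{k-1}, q_{k-1}) = (p_1, q_1); compute convergents through index 1.
Convergents (p_i = a_i*p_{i-1} + p_{i-2}, q_i = a_i*q_{i-1} + q_{i-2} with p_{-2}=0, p_{-1}=1, q_{-2}=1, q_{-1}=0):
  i=0: a_0=18, p_0 = 18*1 + 0 = 18, q_0 = 18*0 + 1 = 1.
  i=1: a_1=1, p_1 = 1*18 + 1 = 19, q_1 = 1*1 + 0 = 1.
Check: 19^2 - 360*1^2 = 361 - 360 = 1, so (x, y) = (19, 1) solves the equation, and by the theorem it is the least positive solution.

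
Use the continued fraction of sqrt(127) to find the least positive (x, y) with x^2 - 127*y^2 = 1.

First expand sqrt(127) as a continued fraction. With x_i = (sqrt(127) + m_i)/d_i and (m_0, d_0) = (0, 1): a_0 = floor(sqrt(127)) = 11, since 11^2 = 121 <= 127 < 144 = 12^2.
Iterate m_{i+1} = d_i*a_i - m_i, d_{i+1} = (127 - m_{i+1}^2)/d_i, a_{i+1} = floor((a_0 + m_{i+1})/d_{i+1}):
  m_1 = 1*11 - 0 = 11, d_1 = (127 - 11^2)/1 = 6/1 = 6, a_1 = floor((11 + 11)/6) = 3.
  m_2 = 6*3 - 11 = 7, d_2 = (127 - 7^2)/6 = 78/6 = 13, a_2 = floor((11 + 7)/13) = 1.
  m_3 = 13*1 - 7 = 6, d_3 = (127 - 6^2)/13 = 91/13 = 7, a_3 = floor((11 + 6)/7) = 2.
  m_4 = 7*2 - 6 = 8, d_4 = (127 - 8^2)/7 = 63/7 = 9, a_4 = floor((11 + 8)/9) = 2.
  m_5 = 9*2 - 8 = 10, d_5 = (127 - 10^2)/9 = 27/9 = 3, a_5 = floor((11 + 10)/3) = 7.
  m_6 = 3*7 - 10 = 11, d_6 = (127 - 11^2)/3 = 6/3 = 2, a_6 = floor((11 + 11)/2) = 11.
  m_7 = 2*11 - 11 = 11, d_7 = (127 - 11^2)/2 = 6/2 = 3, a_7 = floor((11 + 11)/3) = 7.
  m_8 = 3*7 - 11 = 10, d_8 = (127 - 10^2)/3 = 27/3 = 9, a_8 = floor((11 + 10)/9) = 2.
  m_9 = 9*2 - 10 = 8, d_9 = (127 - 8^2)/9 = 63/9 = 7, a_9 = floor((11 + 8)/7) = 2.
  m_10 = 7*2 - 8 = 6, d_10 = (127 - 6^2)/7 = 91/7 = 13, a_10 = floor((11 + 6)/13) = 1.
  m_11 = 13*1 - 6 = 7, d_11 = (127 - 7^2)/13 = 78/13 = 6, a_11 = floor((11 + 7)/6) = 3.
  m_12 = 6*3 - 7 = 11, d_12 = (127 - 11^2)/6 = 6/6 = 1, a_12 = floor((11 + 11)/1) = 22.
  m_13 = 1*22 - 11 = 11, d_13 = (127 - 11^2)/1 = 6/1 = 6: (m_13, d_13) = (m_1, d_1) = (11, 6), so from here the quotients repeat a_1, ..., a_12; the period length is 12.
So sqrt(127) = [11; (3, 1, 2, 2, 7, 11, 7, 2, 2, 1, 3, 22)] with period length k = 12.
k is even, so the fundamental solution of x^2 - 127y^2 = 1 is (p_{k-1}, q_{k-1}) = (p_11, q_11); compute convergents through index 11.
Convergents (p_i = a_i*p_{i-1} + p_{i-2}, q_i = a_i*q_{i-1} + q_{i-2} with p_{-2}=0, p_{-1}=1, q_{-2}=1, q_{-1}=0):
  i=0: a_0=11, p_0 = 11*1 + 0 = 11, q_0 = 11*0 + 1 = 1.
  i=1: a_1=3, p_1 = 3*11 + 1 = 34, q_1 = 3*1 + 0 = 3.
  i=2: a_2=1, p_2 = 1*34 + 11 = 45, q_2 = 1*3 + 1 = 4.
  i=3: a_3=2, p_3 = 2*45 + 34 = 124, q_3 = 2*4 + 3 = 11.
  i=4: a_4=2, p_4 = 2*124 + 45 = 293, q_4 = 2*11 + 4 = 26.
  i=5: a_5=7, p_5 = 7*293 + 124 = 2175, q_5 = 7*26 + 11 = 193.
  i=6: a_6=11, p_6 = 11*2175 + 293 = 24218, q_6 = 11*193 + 26 = 2149.
  i=7: a_7=7, p_7 = 7*24218 + 2175 = 171701, q_7 = 7*2149 + 193 = 15236.
  i=8: a_8=2, p_8 = 2*171701 + 24218 = 367620, q_8 = 2*15236 + 2149 = 32621.
  i=9: a_9=2, p_9 = 2*367620 + 171701 = 906941, q_9 = 2*32621 + 15236 = 80478.
  i=10: a_10=1, p_10 = 1*906941 + 367620 = 1274561, q_10 = 1*80478 + 32621 = 113099.
  i=11: a_11=3, p_11 = 3*1274561 + 906941 = 4730624, q_11 = 3*113099 + 80478 = 419775.
Check: 4730624^2 - 127*419775^2 = 22378803429376 - 22378803429375 = 1, so (x, y) = (4730624, 419775) solves the equation, and by the theorem it is the least positive solution.

(x, y) = (4730624, 419775)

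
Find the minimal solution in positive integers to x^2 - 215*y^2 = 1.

(x, y) = (44, 3)

First expand sqrt(215) as a continued fraction. With x_i = (sqrt(215) + m_i)/d_i and (m_0, d_0) = (0, 1): a_0 = floor(sqrt(215)) = 14, since 14^2 = 196 <= 215 < 225 = 15^2.
Iterate m_{i+1} = d_i*a_i - m_i, d_{i+1} = (215 - m_{i+1}^2)/d_i, a_{i+1} = floor((a_0 + m_{i+1})/d_{i+1}):
  m_1 = 1*14 - 0 = 14, d_1 = (215 - 14^2)/1 = 19/1 = 19, a_1 = floor((14 + 14)/19) = 1.
  m_2 = 19*1 - 14 = 5, d_2 = (215 - 5^2)/19 = 190/19 = 10, a_2 = floor((14 + 5)/10) = 1.
  m_3 = 10*1 - 5 = 5, d_3 = (215 - 5^2)/10 = 190/10 = 19, a_3 = floor((14 + 5)/19) = 1.
  m_4 = 19*1 - 5 = 14, d_4 = (215 - 14^2)/19 = 19/19 = 1, a_4 = floor((14 + 14)/1) = 28.
  m_5 = 1*28 - 14 = 14, d_5 = (215 - 14^2)/1 = 19/1 = 19: (m_5, d_5) = (m_1, d_1) = (14, 19), so from here the quotients repeat a_1, ..., a_4; the period length is 4.
So sqrt(215) = [14; (1, 1, 1, 28)] with period length k = 4.
k is even, so the fundamental solution of x^2 - 215y^2 = 1 is (p_{k-1}, q_{k-1}) = (p_3, q_3); compute convergents through index 3.
Convergents (p_i = a_i*p_{i-1} + p_{i-2}, q_i = a_i*q_{i-1} + q_{i-2} with p_{-2}=0, p_{-1}=1, q_{-2}=1, q_{-1}=0):
  i=0: a_0=14, p_0 = 14*1 + 0 = 14, q_0 = 14*0 + 1 = 1.
  i=1: a_1=1, p_1 = 1*14 + 1 = 15, q_1 = 1*1 + 0 = 1.
  i=2: a_2=1, p_2 = 1*15 + 14 = 29, q_2 = 1*1 + 1 = 2.
  i=3: a_3=1, p_3 = 1*29 + 15 = 44, q_3 = 1*2 + 1 = 3.
Check: 44^2 - 215*3^2 = 1936 - 1935 = 1, so (x, y) = (44, 3) solves the equation, and by the theorem it is the least positive solution.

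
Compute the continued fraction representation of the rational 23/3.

Run the Euclidean algorithm on 23 and 3; the successive quotients are the partial quotients a_0, a_1, ... (each step inverts the fractional part left over by the previous one):
  23 = 7*3 + 2, so a_0 = 7.
  3 = 1*2 + 1, so a_1 = 1.
  2 = 2*1 + 0, so a_2 = 2.
The remainder reaches 0 after 3 divisions, so the expansion has 3 partial quotients, read off in order.

[7; 1, 2]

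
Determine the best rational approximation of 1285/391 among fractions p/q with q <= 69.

23/7

Expand x = 1285/391 as a continued fraction with the Euclidean algorithm:
  1285 = 3*391 + 112, so a_0 = 3.
  391 = 3*112 + 55, so a_1 = 3.
  112 = 2*55 + 2, so a_2 = 2.
  55 = 27*2 + 1, so a_3 = 27.
  2 = 2*1 + 0, so a_4 = 2.
so x = [3; 3, 2, 27, 2].
Convergents (p_i = a_i*p_{i-1} + p_{i-2}, q_i = a_i*q_{i-1} + q_{i-2} with p_{-2}=0, p_{-1}=1, q_{-2}=1, q_{-1}=0), until the denominator exceeds 69:
  i=0: a_0=3, p_0 = 3*1 + 0 = 3, q_0 = 3*0 + 1 = 1.
  i=1: a_1=3, p_1 = 3*3 + 1 = 10, q_1 = 3*1 + 0 = 3.
  i=2: a_2=2, p_2 = 2*10 + 3 = 23, q_2 = 2*3 + 1 = 7.
  i=3: a_3=27, p_3 = 27*23 + 10 = 631, q_3 = 27*7 + 3 = 192.
q_3 = 192 > 69, so the last convergent with denominator <= 69 is p_2/q_2 = 23/7.
The closest fraction with denominator <= 69 is either p_2/q_2 or the intermediate fraction (k*p_2 + p_1)/(k*q_2 + q_1) with the largest k >= 1 whose denominator stays <= 69; these approach x as k grows, and every other convergent or intermediate fraction in range is farther away.
Largest k: floor((69 - q_1)/q_2) = floor((69 - 3)/7) = 9.
That gives (9*23 + 10)/(9*7 + 3) = 217/66.
Compare the errors: |x - 23/7| = |1285*7 - 23*391|/(391*7) = 2/2737, and |x - 217/66| = |1285*66 - 217*391|/(391*66) = 37/25806.
Cross-multiplying, 2*25806 = 51612 < 101269 = 37*2737, so 2/2737 is smaller: the convergent 23/7 is closer to x than 217/66.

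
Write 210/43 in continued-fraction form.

Run the Euclidean algorithm on 210 and 43; the successive quotients are the partial quotients a_0, a_1, ... (each step inverts the fractional part left over by the previous one):
  210 = 4*43 + 38, so a_0 = 4.
  43 = 1*38 + 5, so a_1 = 1.
  38 = 7*5 + 3, so a_2 = 7.
  5 = 1*3 + 2, so a_3 = 1.
  3 = 1*2 + 1, so a_4 = 1.
  2 = 2*1 + 0, so a_5 = 2.
The remainder reaches 0 after 6 divisions, so the expansion has 6 partial quotients, read off in order.

[4; 1, 7, 1, 1, 2]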